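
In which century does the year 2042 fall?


Century = (year - 1) // 100 + 1
= (2042 - 1) // 100 + 1
= 2041 // 100 + 1
= 20 + 1

21st century


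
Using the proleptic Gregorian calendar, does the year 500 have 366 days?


Gregorian leap year rule: divisible by 4, but not by 100, unless also by 400.
500 is divisible by 100 but not 400 -> not a leap year

No


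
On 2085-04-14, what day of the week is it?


Date: April 14, 2085
Anchor: Jan 1, 2085. With p = 2085 - 1 = 2084: (p + p//4 - p//100 + p//400) mod 7 = (2084 + 521 - 20 + 5) mod 7 = 2590 mod 7 = 0 -> Monday (Mon=0 ... Sun=6)
Days before April (Jan-Mar): 90; offset = 90 + 14 - 1 = 103
Weekday index = (0 + 103) mod 7 = 5

Day of the week: Saturday


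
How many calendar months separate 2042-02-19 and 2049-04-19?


From February 2042 to April 2049
7 years * 12 = 84 months, plus 2 months = 86

86 months


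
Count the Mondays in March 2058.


March 2058 has 31 days
Anchor: Jan 1, 2058. With p = 2058 - 1 = 2057: (p + p//4 - p//100 + p//400) mod 7 = (2057 + 514 - 20 + 5) mod 7 = 2556 mod 7 = 1 -> Tuesday (Mon=0 ... Sun=6)
Days before March (Jan-Feb): 59; March 1 index = (1 + 59) mod 7 = 4 -> Friday
First Monday is March 4
Mondays: 4, 11, 18, 25

4 Mondays


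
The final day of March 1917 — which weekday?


March 1917 has 31 days
Anchor: Jan 1, 1917. With p = 1917 - 1 = 1916: (p + p//4 - p//100 + p//400) mod 7 = (1916 + 479 - 19 + 4) mod 7 = 2380 mod 7 = 0 -> Monday (Mon=0 ... Sun=6)
Days before March (Jan-Feb): 59; March 1 index = (0 + 59) mod 7 = 3 -> Thursday
Last day offset: 31 - 1 = 30 days
Weekday index = (3 + 30) mod 7 = 5

Saturday, March 31


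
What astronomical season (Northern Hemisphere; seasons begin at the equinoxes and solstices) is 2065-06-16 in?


Date: June 16
Astronomical Spring (approx.; exact equinox/solstice day varies by year): March 20 to June 20
June 16 falls within the Spring window

Spring


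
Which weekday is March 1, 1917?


Target: March 1, 1917
Anchor: Jan 1, 1917. With p = 1917 - 1 = 1916: (p + p//4 - p//100 + p//400) mod 7 = (1916 + 479 - 19 + 4) mod 7 = 2380 mod 7 = 0 -> Monday (Mon=0 ... Sun=6)
Days before March (Jan-Feb): 59 days
Weekday index = (0 + 59) mod 7 = 3

Thursday


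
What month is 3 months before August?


August is month 8
8 - 3 = 5

May


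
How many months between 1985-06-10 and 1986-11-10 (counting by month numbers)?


From June 1985 to November 1986
1 year * 12 = 12 months, plus 5 months = 17

17 months


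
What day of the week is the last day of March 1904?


March 1904 has 31 days
Anchor: Jan 1, 1904. With p = 1904 - 1 = 1903: (p + p//4 - p//100 + p//400) mod 7 = (1903 + 475 - 19 + 4) mod 7 = 2363 mod 7 = 4 -> Friday (Mon=0 ... Sun=6)
Days before March (Jan-Feb): 60; March 1 index = (4 + 60) mod 7 = 1 -> Tuesday
Last day offset: 31 - 1 = 30 days
Weekday index = (1 + 30) mod 7 = 3

Thursday, March 31


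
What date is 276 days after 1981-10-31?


Start: 1981-10-31, add 276 days
October 31 is the last day of October 1981 -> 276 left
November 1981 has 30 days -> 246 left
December 1981 has 31 days -> 215 left
January 1982 has 31 days -> 184 left
February 1982 has 28 days -> 156 left
March 1982 has 31 days -> 125 left
April 1982 has 30 days -> 95 left
May 1982 has 31 days -> 64 left
June 1982 has 30 days -> 34 left
July 1982 has 31 days -> 3 left
August 1982: 3 <= 31 -> lands on August 3

Result: 1982-08-03


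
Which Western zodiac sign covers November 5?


Date: November 5
Conventional tropical zodiac dates: Scorpio from October 23 onward; Sagittarius starts November 22
November 5 falls within the Scorpio range

Scorpio


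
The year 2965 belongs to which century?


Century = (year - 1) // 100 + 1
= (2965 - 1) // 100 + 1
= 2964 // 100 + 1
= 29 + 1

30th century


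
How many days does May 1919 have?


May 1919

31 days


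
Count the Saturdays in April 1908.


April 1908 has 30 days
Anchor: Jan 1, 1908. With p = 1908 - 1 = 1907: (p + p//4 - p//100 + p//400) mod 7 = (1907 + 476 - 19 + 4) mod 7 = 2368 mod 7 = 2 -> Wednesday (Mon=0 ... Sun=6)
Days before April (Jan-Mar): 91; April 1 index = (2 + 91) mod 7 = 2 -> Wednesday
First Saturday is April 4
Saturdays: 4, 11, 18, 25

4 Saturdays


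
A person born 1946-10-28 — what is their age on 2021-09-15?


Birth: 1946-10-28
Reference: 2021-09-15
Year difference: 2021 - 1946 = 75
Birthday not yet reached in 2021, subtract 1

74 years old


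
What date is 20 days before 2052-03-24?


Start: 2052-03-24, subtract 20 days
24 - 20 = 4 stays within March 2052

Result: 2052-03-04


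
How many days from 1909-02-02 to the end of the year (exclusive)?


Day of year: 33 of 365
Remaining = 365 - 33

332 days


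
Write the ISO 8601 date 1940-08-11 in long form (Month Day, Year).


ISO 1940-08-11 parses as year=1940, month=08, day=11
Month 8 -> August

August 11, 1940


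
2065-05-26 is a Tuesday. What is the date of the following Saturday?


Current: Tuesday
Target: Saturday
Days ahead: 4

Next Saturday: 2065-05-30


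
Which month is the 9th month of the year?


Month 9 of 12

September


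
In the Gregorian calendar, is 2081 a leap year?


Gregorian leap year rule: divisible by 4, but not by 100, unless also by 400.
2081 is not divisible by 4 -> not a leap year

No


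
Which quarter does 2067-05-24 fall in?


Month: May (month 5)
Q1: Jan-Mar, Q2: Apr-Jun, Q3: Jul-Sep, Q4: Oct-Dec

Q2


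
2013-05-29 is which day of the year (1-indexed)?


Date: May 29, 2013
Days in months 1 through 4: 120
Plus 29 days in May

Day of year: 149


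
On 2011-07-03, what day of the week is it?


Date: July 3, 2011
Anchor: Jan 1, 2011. With p = 2011 - 1 = 2010: (p + p//4 - p//100 + p//400) mod 7 = (2010 + 502 - 20 + 5) mod 7 = 2497 mod 7 = 5 -> Saturday (Mon=0 ... Sun=6)
Days before July (Jan-Jun): 181; offset = 181 + 3 - 1 = 183
Weekday index = (5 + 183) mod 7 = 6

Day of the week: Sunday


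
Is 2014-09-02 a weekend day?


Anchor: Jan 1, 2014. With p = 2014 - 1 = 2013: (p + p//4 - p//100 + p//400) mod 7 = (2013 + 503 - 20 + 5) mod 7 = 2501 mod 7 = 2 -> Wednesday (Mon=0 ... Sun=6)
Day of year: 245; offset = 244
Weekday index = (2 + 244) mod 7 = 1 -> Tuesday
Weekend days: Saturday, Sunday

No


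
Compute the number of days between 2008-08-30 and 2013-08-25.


From 2008-08-30 to 2013-08-25
2008-08-30: days before August = 31 + 29 + 31 + 30 + 31 + 30 + 31 = 213 (2008 is a leap year); day of year = 213 + 30 = 243
2013-08-25: days before August = 31 + 28 + 31 + 30 + 31 + 30 + 31 = 212 (2013 is not a leap year); day of year = 212 + 25 = 237
Rest of 2008: 366 - 243 = 123
Full years 2009 (365), 2010 (365), 2011 (365), 2012 (366): 1461
Total = 123 + 1461 + 237 = 1821

1821 days


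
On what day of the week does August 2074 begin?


Target: August 1, 2074
Anchor: Jan 1, 2074. With p = 2074 - 1 = 2073: (p + p//4 - p//100 + p//400) mod 7 = (2073 + 518 - 20 + 5) mod 7 = 2576 mod 7 = 0 -> Monday (Mon=0 ... Sun=6)
Days before August (Jan-Jul): 212 days
Weekday index = (0 + 212) mod 7 = 2

Wednesday


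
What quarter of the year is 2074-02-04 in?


Month: February (month 2)
Q1: Jan-Mar, Q2: Apr-Jun, Q3: Jul-Sep, Q4: Oct-Dec

Q1


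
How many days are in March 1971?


March 1971

31 days


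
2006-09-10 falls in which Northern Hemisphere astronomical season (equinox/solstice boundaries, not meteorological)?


Date: September 10
Astronomical Summer (approx.; exact equinox/solstice day varies by year): June 21 to September 21
September 10 falls within the Summer window

Summer


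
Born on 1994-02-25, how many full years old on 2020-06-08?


Birth: 1994-02-25
Reference: 2020-06-08
Year difference: 2020 - 1994 = 26

26 years old


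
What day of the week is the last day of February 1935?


February 1935 has 28 days
Anchor: Jan 1, 1935. With p = 1935 - 1 = 1934: (p + p//4 - p//100 + p//400) mod 7 = (1934 + 483 - 19 + 4) mod 7 = 2402 mod 7 = 1 -> Tuesday (Mon=0 ... Sun=6)
Days before February (Jan): 31; February 1 index = (1 + 31) mod 7 = 4 -> Friday
Last day offset: 28 - 1 = 27 days
Weekday index = (4 + 27) mod 7 = 3

Thursday, February 28


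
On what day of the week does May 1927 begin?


Target: May 1, 1927
Anchor: Jan 1, 1927. With p = 1927 - 1 = 1926: (p + p//4 - p//100 + p//400) mod 7 = (1926 + 481 - 19 + 4) mod 7 = 2392 mod 7 = 5 -> Saturday (Mon=0 ... Sun=6)
Days before May (Jan-Apr): 120 days
Weekday index = (5 + 120) mod 7 = 6

Sunday


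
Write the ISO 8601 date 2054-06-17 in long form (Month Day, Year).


ISO 2054-06-17 parses as year=2054, month=06, day=17
Month 6 -> June

June 17, 2054


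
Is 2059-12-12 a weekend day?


Anchor: Jan 1, 2059. With p = 2059 - 1 = 2058: (p + p//4 - p//100 + p//400) mod 7 = (2058 + 514 - 20 + 5) mod 7 = 2557 mod 7 = 2 -> Wednesday (Mon=0 ... Sun=6)
Day of year: 346; offset = 345
Weekday index = (2 + 345) mod 7 = 4 -> Friday
Weekend days: Saturday, Sunday

No


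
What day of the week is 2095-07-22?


Date: July 22, 2095
Anchor: Jan 1, 2095. With p = 2095 - 1 = 2094: (p + p//4 - p//100 + p//400) mod 7 = (2094 + 523 - 20 + 5) mod 7 = 2602 mod 7 = 5 -> Saturday (Mon=0 ... Sun=6)
Days before July (Jan-Jun): 181; offset = 181 + 22 - 1 = 202
Weekday index = (5 + 202) mod 7 = 4

Day of the week: Friday


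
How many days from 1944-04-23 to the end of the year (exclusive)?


Day of year: 114 of 366
Remaining = 366 - 114

252 days


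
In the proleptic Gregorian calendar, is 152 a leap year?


Gregorian leap year rule: divisible by 4, but not by 100, unless also by 400.
152 is divisible by 4 but not 100 -> leap year

Yes


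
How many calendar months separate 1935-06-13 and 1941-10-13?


From June 1935 to October 1941
6 years * 12 = 72 months, plus 4 months = 76

76 months


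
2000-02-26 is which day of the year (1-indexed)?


Date: February 26, 2000
Days in months 1 through 1: 31
Plus 26 days in February

Day of year: 57


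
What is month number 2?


Month 2 of 12

February


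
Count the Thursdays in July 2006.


July 2006 has 31 days
Anchor: Jan 1, 2006. With p = 2006 - 1 = 2005: (p + p//4 - p//100 + p//400) mod 7 = (2005 + 501 - 20 + 5) mod 7 = 2491 mod 7 = 6 -> Sunday (Mon=0 ... Sun=6)
Days before July (Jan-Jun): 181; July 1 index = (6 + 181) mod 7 = 5 -> Saturday
First Thursday is July 6
Thursdays: 6, 13, 20, 27

4 Thursdays


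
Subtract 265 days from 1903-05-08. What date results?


Start: 1903-05-08, subtract 265 days
Back 8 days from May 8 reaches April 30, 1903 -> 257 left
April 1903 has 30 days -> back to March 31, 1903 -> 227 left
March 1903 has 31 days -> back to February 28, 1903 -> 196 left
February 1903 has 28 days -> back to January 31, 1903 -> 168 left
January 1903 has 31 days -> back to December 31, 1902 -> 137 left
December 1902 has 31 days -> back to November 30, 1902 -> 106 left
November 1902 has 30 days -> back to October 31, 1902 -> 76 left
October 1902 has 31 days -> back to September 30, 1902 -> 45 left
September 1902 has 30 days -> back to August 31, 1902 -> 15 left
August 1902: 31 - 15 = 16 -> lands on August 16

Result: 1902-08-16


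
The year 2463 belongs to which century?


Century = (year - 1) // 100 + 1
= (2463 - 1) // 100 + 1
= 2462 // 100 + 1
= 24 + 1

25th century


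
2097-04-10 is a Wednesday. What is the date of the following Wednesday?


Current: Wednesday
Target: Wednesday
Days ahead: 7

Next Wednesday: 2097-04-17


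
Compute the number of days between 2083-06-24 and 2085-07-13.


From 2083-06-24 to 2085-07-13
2083-06-24: days before June = 31 + 28 + 31 + 30 + 31 = 151 (2083 is not a leap year); day of year = 151 + 24 = 175
2085-07-13: days before July = 31 + 28 + 31 + 30 + 31 + 30 = 181 (2085 is not a leap year); day of year = 181 + 13 = 194
Rest of 2083: 365 - 175 = 190
Full years 2084 (366): 366
Total = 190 + 366 + 194 = 750

750 days


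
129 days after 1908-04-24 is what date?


Start: 1908-04-24, add 129 days
April 1908 has 30 days: 30 - 24 = 6 days to April 30 -> 123 left
May 1908 has 31 days -> 92 left
June 1908 has 30 days -> 62 left
July 1908 has 31 days -> 31 left
August 1908: 31 <= 31 -> lands on August 31

Result: 1908-08-31


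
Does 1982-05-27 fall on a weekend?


Anchor: Jan 1, 1982. With p = 1982 - 1 = 1981: (p + p//4 - p//100 + p//400) mod 7 = (1981 + 495 - 19 + 4) mod 7 = 2461 mod 7 = 4 -> Friday (Mon=0 ... Sun=6)
Day of year: 147; offset = 146
Weekday index = (4 + 146) mod 7 = 3 -> Thursday
Weekend days: Saturday, Sunday

No


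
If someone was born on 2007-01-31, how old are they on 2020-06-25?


Birth: 2007-01-31
Reference: 2020-06-25
Year difference: 2020 - 2007 = 13

13 years old


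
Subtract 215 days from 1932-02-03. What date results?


Start: 1932-02-03, subtract 215 days
Back 3 days from February 3 reaches January 31, 1932 -> 212 left
January 1932 has 31 days -> back to December 31, 1931 -> 181 left
December 1931 has 31 days -> back to November 30, 1931 -> 150 left
November 1931 has 30 days -> back to October 31, 1931 -> 120 left
October 1931 has 31 days -> back to September 30, 1931 -> 89 left
September 1931 has 30 days -> back to August 31, 1931 -> 59 left
August 1931 has 31 days -> back to July 31, 1931 -> 28 left
July 1931: 31 - 28 = 3 -> lands on July 3

Result: 1931-07-03


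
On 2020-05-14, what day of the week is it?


Date: May 14, 2020
Anchor: Jan 1, 2020. With p = 2020 - 1 = 2019: (p + p//4 - p//100 + p//400) mod 7 = (2019 + 504 - 20 + 5) mod 7 = 2508 mod 7 = 2 -> Wednesday (Mon=0 ... Sun=6)
Days before May (Jan-Apr): 121; offset = 121 + 14 - 1 = 134
Weekday index = (2 + 134) mod 7 = 3

Day of the week: Thursday


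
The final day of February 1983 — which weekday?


February 1983 has 28 days
Anchor: Jan 1, 1983. With p = 1983 - 1 = 1982: (p + p//4 - p//100 + p//400) mod 7 = (1982 + 495 - 19 + 4) mod 7 = 2462 mod 7 = 5 -> Saturday (Mon=0 ... Sun=6)
Days before February (Jan): 31; February 1 index = (5 + 31) mod 7 = 1 -> Tuesday
Last day offset: 28 - 1 = 27 days
Weekday index = (1 + 27) mod 7 = 0

Monday, February 28


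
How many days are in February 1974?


February 1974 (leap year: no)

28 days


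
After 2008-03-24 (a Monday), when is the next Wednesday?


Current: Monday
Target: Wednesday
Days ahead: 2

Next Wednesday: 2008-03-26


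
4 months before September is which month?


September is month 9
9 - 4 = 5

May


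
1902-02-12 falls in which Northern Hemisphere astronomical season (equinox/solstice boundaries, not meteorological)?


Date: February 12
Astronomical Winter (approx.; exact equinox/solstice day varies by year): December 21 to March 19
February 12 falls within the Winter window

Winter


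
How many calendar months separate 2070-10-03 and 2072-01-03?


From October 2070 to January 2072
2 years * 12 = 24 months, minus 9 months = 15

15 months


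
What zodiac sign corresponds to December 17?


Date: December 17
Conventional tropical zodiac dates: Sagittarius from November 22 onward; Capricorn starts December 22
December 17 falls within the Sagittarius range

Sagittarius


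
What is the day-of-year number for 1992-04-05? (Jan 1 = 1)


Date: April 5, 1992
Days in months 1 through 3: 91
Plus 5 days in April

Day of year: 96


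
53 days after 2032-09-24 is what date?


Start: 2032-09-24, add 53 days
September 2032 has 30 days: 30 - 24 = 6 days to September 30 -> 47 left
October 2032 has 31 days -> 16 left
November 2032: 16 <= 30 -> lands on November 16

Result: 2032-11-16


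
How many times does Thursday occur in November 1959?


November 1959 has 30 days
Anchor: Jan 1, 1959. With p = 1959 - 1 = 1958: (p + p//4 - p//100 + p//400) mod 7 = (1958 + 489 - 19 + 4) mod 7 = 2432 mod 7 = 3 -> Thursday (Mon=0 ... Sun=6)
Days before November (Jan-Oct): 304; November 1 index = (3 + 304) mod 7 = 6 -> Sunday
First Thursday is November 5
Thursdays: 5, 12, 19, 26

4 Thursdays


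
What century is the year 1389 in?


Century = (year - 1) // 100 + 1
= (1389 - 1) // 100 + 1
= 1388 // 100 + 1
= 13 + 1

14th century


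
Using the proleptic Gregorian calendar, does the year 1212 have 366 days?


Gregorian leap year rule: divisible by 4, but not by 100, unless also by 400.
1212 is divisible by 4 but not 100 -> leap year

Yes


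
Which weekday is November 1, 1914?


Target: November 1, 1914
Anchor: Jan 1, 1914. With p = 1914 - 1 = 1913: (p + p//4 - p//100 + p//400) mod 7 = (1913 + 478 - 19 + 4) mod 7 = 2376 mod 7 = 3 -> Thursday (Mon=0 ... Sun=6)
Days before November (Jan-Oct): 304 days
Weekday index = (3 + 304) mod 7 = 6

Sunday


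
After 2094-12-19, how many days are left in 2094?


Day of year: 353 of 365
Remaining = 365 - 353

12 days


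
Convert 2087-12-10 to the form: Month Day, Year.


ISO 2087-12-10 parses as year=2087, month=12, day=10
Month 12 -> December

December 10, 2087


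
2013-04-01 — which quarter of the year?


Month: April (month 4)
Q1: Jan-Mar, Q2: Apr-Jun, Q3: Jul-Sep, Q4: Oct-Dec

Q2


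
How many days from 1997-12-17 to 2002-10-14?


From 1997-12-17 to 2002-10-14
1997-12-17: days before December = 31 + 28 + 31 + 30 + 31 + 30 + 31 + 31 + 30 + 31 + 30 = 334 (1997 is not a leap year); day of year = 334 + 17 = 351
2002-10-14: days before October = 31 + 28 + 31 + 30 + 31 + 30 + 31 + 31 + 30 = 273 (2002 is not a leap year); day of year = 273 + 14 = 287
Rest of 1997: 365 - 351 = 14
Full years 1998 (365), 1999 (365), 2000 (366), 2001 (365): 1461
Total = 14 + 1461 + 287 = 1762

1762 days


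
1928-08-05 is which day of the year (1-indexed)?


Date: August 5, 1928
Days in months 1 through 7: 213
Plus 5 days in August

Day of year: 218


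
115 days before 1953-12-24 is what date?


Start: 1953-12-24, subtract 115 days
Back 24 days from December 24 reaches November 30, 1953 -> 91 left
November 1953 has 30 days -> back to October 31, 1953 -> 61 left
October 1953 has 31 days -> back to September 30, 1953 -> 30 left
September 1953 has 30 days -> back to August 31, 1953 -> 0 left
August 1953: 31 - 0 = 31 -> lands on August 31

Result: 1953-08-31


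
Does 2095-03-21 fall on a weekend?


Anchor: Jan 1, 2095. With p = 2095 - 1 = 2094: (p + p//4 - p//100 + p//400) mod 7 = (2094 + 523 - 20 + 5) mod 7 = 2602 mod 7 = 5 -> Saturday (Mon=0 ... Sun=6)
Day of year: 80; offset = 79
Weekday index = (5 + 79) mod 7 = 0 -> Monday
Weekend days: Saturday, Sunday

No


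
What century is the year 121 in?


Century = (year - 1) // 100 + 1
= (121 - 1) // 100 + 1
= 120 // 100 + 1
= 1 + 1

2nd century


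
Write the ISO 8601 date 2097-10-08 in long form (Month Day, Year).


ISO 2097-10-08 parses as year=2097, month=10, day=08
Month 10 -> October

October 8, 2097


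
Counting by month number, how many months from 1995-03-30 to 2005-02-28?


From March 1995 to February 2005
10 years * 12 = 120 months, minus 1 month = 119

119 months


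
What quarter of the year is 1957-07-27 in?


Month: July (month 7)
Q1: Jan-Mar, Q2: Apr-Jun, Q3: Jul-Sep, Q4: Oct-Dec

Q3


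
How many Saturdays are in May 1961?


May 1961 has 31 days
Anchor: Jan 1, 1961. With p = 1961 - 1 = 1960: (p + p//4 - p//100 + p//400) mod 7 = (1960 + 490 - 19 + 4) mod 7 = 2435 mod 7 = 6 -> Sunday (Mon=0 ... Sun=6)
Days before May (Jan-Apr): 120; May 1 index = (6 + 120) mod 7 = 0 -> Monday
First Saturday is May 6
Saturdays: 6, 13, 20, 27

4 Saturdays


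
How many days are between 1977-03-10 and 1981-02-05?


From 1977-03-10 to 1981-02-05
1977-03-10: days before March = 31 + 28 = 59 (1977 is not a leap year); day of year = 59 + 10 = 69
1981-02-05: days before February = 31; day of year = 31 + 5 = 36
Rest of 1977: 365 - 69 = 296
Full years 1978 (365), 1979 (365), 1980 (366): 1096
Total = 296 + 1096 + 36 = 1428

1428 days


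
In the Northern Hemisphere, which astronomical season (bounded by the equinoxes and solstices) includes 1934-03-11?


Date: March 11
Astronomical Winter (approx.; exact equinox/solstice day varies by year): December 21 to March 19
March 11 falls within the Winter window

Winter


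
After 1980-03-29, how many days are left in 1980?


Day of year: 89 of 366
Remaining = 366 - 89

277 days


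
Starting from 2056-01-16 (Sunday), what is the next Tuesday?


Current: Sunday
Target: Tuesday
Days ahead: 2

Next Tuesday: 2056-01-18


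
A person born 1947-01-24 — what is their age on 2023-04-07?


Birth: 1947-01-24
Reference: 2023-04-07
Year difference: 2023 - 1947 = 76

76 years old


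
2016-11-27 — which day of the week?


Date: November 27, 2016
Anchor: Jan 1, 2016. With p = 2016 - 1 = 2015: (p + p//4 - p//100 + p//400) mod 7 = (2015 + 503 - 20 + 5) mod 7 = 2503 mod 7 = 4 -> Friday (Mon=0 ... Sun=6)
Days before November (Jan-Oct): 305; offset = 305 + 27 - 1 = 331
Weekday index = (4 + 331) mod 7 = 6

Day of the week: Sunday


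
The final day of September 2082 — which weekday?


September 2082 has 30 days
Anchor: Jan 1, 2082. With p = 2082 - 1 = 2081: (p + p//4 - p//100 + p//400) mod 7 = (2081 + 520 - 20 + 5) mod 7 = 2586 mod 7 = 3 -> Thursday (Mon=0 ... Sun=6)
Days before September (Jan-Aug): 243; September 1 index = (3 + 243) mod 7 = 1 -> Tuesday
Last day offset: 30 - 1 = 29 days
Weekday index = (1 + 29) mod 7 = 2

Wednesday, September 30


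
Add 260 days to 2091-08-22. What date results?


Start: 2091-08-22, add 260 days
August 2091 has 31 days: 31 - 22 = 9 days to August 31 -> 251 left
September 2091 has 30 days -> 221 left
October 2091 has 31 days -> 190 left
November 2091 has 30 days -> 160 left
December 2091 has 31 days -> 129 left
January 2092 has 31 days -> 98 left
February 2092 has 29 days -> 69 left
March 2092 has 31 days -> 38 left
April 2092 has 30 days -> 8 left
May 2092: 8 <= 31 -> lands on May 8

Result: 2092-05-08


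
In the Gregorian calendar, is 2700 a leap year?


Gregorian leap year rule: divisible by 4, but not by 100, unless also by 400.
2700 is divisible by 100 but not 400 -> not a leap year

No


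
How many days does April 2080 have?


April 2080

30 days


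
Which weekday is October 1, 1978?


Target: October 1, 1978
Anchor: Jan 1, 1978. With p = 1978 - 1 = 1977: (p + p//4 - p//100 + p//400) mod 7 = (1977 + 494 - 19 + 4) mod 7 = 2456 mod 7 = 6 -> Sunday (Mon=0 ... Sun=6)
Days before October (Jan-Sep): 273 days
Weekday index = (6 + 273) mod 7 = 6

Sunday


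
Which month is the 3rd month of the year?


Month 3 of 12

March


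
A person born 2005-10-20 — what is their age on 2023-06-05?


Birth: 2005-10-20
Reference: 2023-06-05
Year difference: 2023 - 2005 = 18
Birthday not yet reached in 2023, subtract 1

17 years old


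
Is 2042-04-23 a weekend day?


Anchor: Jan 1, 2042. With p = 2042 - 1 = 2041: (p + p//4 - p//100 + p//400) mod 7 = (2041 + 510 - 20 + 5) mod 7 = 2536 mod 7 = 2 -> Wednesday (Mon=0 ... Sun=6)
Day of year: 113; offset = 112
Weekday index = (2 + 112) mod 7 = 2 -> Wednesday
Weekend days: Saturday, Sunday

No


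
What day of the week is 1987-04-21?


Date: April 21, 1987
Anchor: Jan 1, 1987. With p = 1987 - 1 = 1986: (p + p//4 - p//100 + p//400) mod 7 = (1986 + 496 - 19 + 4) mod 7 = 2467 mod 7 = 3 -> Thursday (Mon=0 ... Sun=6)
Days before April (Jan-Mar): 90; offset = 90 + 21 - 1 = 110
Weekday index = (3 + 110) mod 7 = 1

Day of the week: Tuesday


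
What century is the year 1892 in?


Century = (year - 1) // 100 + 1
= (1892 - 1) // 100 + 1
= 1891 // 100 + 1
= 18 + 1

19th century


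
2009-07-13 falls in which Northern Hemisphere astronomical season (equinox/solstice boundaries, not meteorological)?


Date: July 13
Astronomical Summer (approx.; exact equinox/solstice day varies by year): June 21 to September 21
July 13 falls within the Summer window

Summer


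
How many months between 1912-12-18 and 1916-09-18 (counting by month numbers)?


From December 1912 to September 1916
4 years * 12 = 48 months, minus 3 months = 45

45 months


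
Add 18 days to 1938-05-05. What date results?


Start: 1938-05-05, add 18 days
May 1938 has 31 days; 5 + 18 = 23 stays within May

Result: 1938-05-23


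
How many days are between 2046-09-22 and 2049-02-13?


From 2046-09-22 to 2049-02-13
2046-09-22: days before September = 31 + 28 + 31 + 30 + 31 + 30 + 31 + 31 = 243 (2046 is not a leap year); day of year = 243 + 22 = 265
2049-02-13: days before February = 31; day of year = 31 + 13 = 44
Rest of 2046: 365 - 265 = 100
Full years 2047 (365), 2048 (366): 731
Total = 100 + 731 + 44 = 875

875 days


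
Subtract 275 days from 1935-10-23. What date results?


Start: 1935-10-23, subtract 275 days
Back 23 days from October 23 reaches September 30, 1935 -> 252 left
September 1935 has 30 days -> back to August 31, 1935 -> 222 left
August 1935 has 31 days -> back to July 31, 1935 -> 191 left
July 1935 has 31 days -> back to June 30, 1935 -> 160 left
June 1935 has 30 days -> back to May 31, 1935 -> 130 left
May 1935 has 31 days -> back to April 30, 1935 -> 99 left
April 1935 has 30 days -> back to March 31, 1935 -> 69 left
March 1935 has 31 days -> back to February 28, 1935 -> 38 left
February 1935 has 28 days -> back to January 31, 1935 -> 10 left
January 1935: 31 - 10 = 21 -> lands on January 21

Result: 1935-01-21


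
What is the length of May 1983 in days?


May 1983

31 days


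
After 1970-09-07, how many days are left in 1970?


Day of year: 250 of 365
Remaining = 365 - 250

115 days


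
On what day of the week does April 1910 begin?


Target: April 1, 1910
Anchor: Jan 1, 1910. With p = 1910 - 1 = 1909: (p + p//4 - p//100 + p//400) mod 7 = (1909 + 477 - 19 + 4) mod 7 = 2371 mod 7 = 5 -> Saturday (Mon=0 ... Sun=6)
Days before April (Jan-Mar): 90 days
Weekday index = (5 + 90) mod 7 = 4

Friday


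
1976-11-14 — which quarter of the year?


Month: November (month 11)
Q1: Jan-Mar, Q2: Apr-Jun, Q3: Jul-Sep, Q4: Oct-Dec

Q4


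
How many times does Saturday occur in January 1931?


January 1931 has 31 days
Anchor: Jan 1, 1931. With p = 1931 - 1 = 1930: (p + p//4 - p//100 + p//400) mod 7 = (1930 + 482 - 19 + 4) mod 7 = 2397 mod 7 = 3 -> Thursday (Mon=0 ... Sun=6)
January 1 is the anchor itself -> Thursday
First Saturday is January 3
Saturdays: 3, 10, 17, 24, 31

5 Saturdays


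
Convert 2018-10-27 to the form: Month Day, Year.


ISO 2018-10-27 parses as year=2018, month=10, day=27
Month 10 -> October

October 27, 2018


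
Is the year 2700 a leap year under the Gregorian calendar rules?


Gregorian leap year rule: divisible by 4, but not by 100, unless also by 400.
2700 is divisible by 100 but not 400 -> not a leap year

No


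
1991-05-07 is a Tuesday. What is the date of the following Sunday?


Current: Tuesday
Target: Sunday
Days ahead: 5

Next Sunday: 1991-05-12


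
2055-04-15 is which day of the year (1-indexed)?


Date: April 15, 2055
Days in months 1 through 3: 90
Plus 15 days in April

Day of year: 105


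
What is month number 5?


Month 5 of 12

May


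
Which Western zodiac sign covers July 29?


Date: July 29
Conventional tropical zodiac dates: Leo from July 23 onward; Virgo starts August 23
July 29 falls within the Leo range

Leo


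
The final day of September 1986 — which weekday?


September 1986 has 30 days
Anchor: Jan 1, 1986. With p = 1986 - 1 = 1985: (p + p//4 - p//100 + p//400) mod 7 = (1985 + 496 - 19 + 4) mod 7 = 2466 mod 7 = 2 -> Wednesday (Mon=0 ... Sun=6)
Days before September (Jan-Aug): 243; September 1 index = (2 + 243) mod 7 = 0 -> Monday
Last day offset: 30 - 1 = 29 days
Weekday index = (0 + 29) mod 7 = 1

Tuesday, September 30


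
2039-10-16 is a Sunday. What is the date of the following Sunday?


Current: Sunday
Target: Sunday
Days ahead: 7

Next Sunday: 2039-10-23


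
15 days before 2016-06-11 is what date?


Start: 2016-06-11, subtract 15 days
Back 11 days from June 11 reaches May 31, 2016 -> 4 left
May 2016: 31 - 4 = 27 -> lands on May 27

Result: 2016-05-27


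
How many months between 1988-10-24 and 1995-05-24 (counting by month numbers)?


From October 1988 to May 1995
7 years * 12 = 84 months, minus 5 months = 79

79 months


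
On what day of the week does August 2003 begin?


Target: August 1, 2003
Anchor: Jan 1, 2003. With p = 2003 - 1 = 2002: (p + p//4 - p//100 + p//400) mod 7 = (2002 + 500 - 20 + 5) mod 7 = 2487 mod 7 = 2 -> Wednesday (Mon=0 ... Sun=6)
Days before August (Jan-Jul): 212 days
Weekday index = (2 + 212) mod 7 = 4

Friday


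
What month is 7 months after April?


April is month 4
4 + 7 = 11

November


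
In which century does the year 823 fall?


Century = (year - 1) // 100 + 1
= (823 - 1) // 100 + 1
= 822 // 100 + 1
= 8 + 1

9th century


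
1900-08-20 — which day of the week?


Date: August 20, 1900
Anchor: Jan 1, 1900. With p = 1900 - 1 = 1899: (p + p//4 - p//100 + p//400) mod 7 = (1899 + 474 - 18 + 4) mod 7 = 2359 mod 7 = 0 -> Monday (Mon=0 ... Sun=6)
Days before August (Jan-Jul): 212; offset = 212 + 20 - 1 = 231
Weekday index = (0 + 231) mod 7 = 0

Day of the week: Monday


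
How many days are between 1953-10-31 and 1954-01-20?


From 1953-10-31 to 1954-01-20
1953-10-31: days before October = 31 + 28 + 31 + 30 + 31 + 30 + 31 + 31 + 30 = 273 (1953 is not a leap year); day of year = 273 + 31 = 304
1954-01-20: day of year = 20
Rest of 1953: 365 - 304 = 61
Total = 61 + 20 = 81

81 days


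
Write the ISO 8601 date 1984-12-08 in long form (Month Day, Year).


ISO 1984-12-08 parses as year=1984, month=12, day=08
Month 12 -> December

December 8, 1984


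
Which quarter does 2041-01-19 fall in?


Month: January (month 1)
Q1: Jan-Mar, Q2: Apr-Jun, Q3: Jul-Sep, Q4: Oct-Dec

Q1


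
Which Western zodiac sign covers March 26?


Date: March 26
Conventional tropical zodiac dates: Aries from March 21 onward; Taurus starts April 20
March 26 falls within the Aries range

Aries


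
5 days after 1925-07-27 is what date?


Start: 1925-07-27, add 5 days
July 1925 has 31 days: 31 - 27 = 4 days to July 31 -> 1 left
August 1925: 1 <= 31 -> lands on August 1

Result: 1925-08-01


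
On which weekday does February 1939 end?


February 1939 has 28 days
Anchor: Jan 1, 1939. With p = 1939 - 1 = 1938: (p + p//4 - p//100 + p//400) mod 7 = (1938 + 484 - 19 + 4) mod 7 = 2407 mod 7 = 6 -> Sunday (Mon=0 ... Sun=6)
Days before February (Jan): 31; February 1 index = (6 + 31) mod 7 = 2 -> Wednesday
Last day offset: 28 - 1 = 27 days
Weekday index = (2 + 27) mod 7 = 1

Tuesday, February 28


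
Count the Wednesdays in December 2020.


December 2020 has 31 days
Anchor: Jan 1, 2020. With p = 2020 - 1 = 2019: (p + p//4 - p//100 + p//400) mod 7 = (2019 + 504 - 20 + 5) mod 7 = 2508 mod 7 = 2 -> Wednesday (Mon=0 ... Sun=6)
Days before December (Jan-Nov): 335; December 1 index = (2 + 335) mod 7 = 1 -> Tuesday
First Wednesday is December 2
Wednesdays: 2, 9, 16, 23, 30

5 Wednesdays


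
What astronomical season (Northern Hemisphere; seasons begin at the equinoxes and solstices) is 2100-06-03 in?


Date: June 3
Astronomical Spring (approx.; exact equinox/solstice day varies by year): March 20 to June 20
June 3 falls within the Spring window

Spring


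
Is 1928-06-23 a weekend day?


Anchor: Jan 1, 1928. With p = 1928 - 1 = 1927: (p + p//4 - p//100 + p//400) mod 7 = (1927 + 481 - 19 + 4) mod 7 = 2393 mod 7 = 6 -> Sunday (Mon=0 ... Sun=6)
Day of year: 175; offset = 174
Weekday index = (6 + 174) mod 7 = 5 -> Saturday
Weekend days: Saturday, Sunday

Yes


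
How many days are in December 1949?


December 1949

31 days


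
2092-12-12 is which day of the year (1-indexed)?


Date: December 12, 2092
Days in months 1 through 11: 335
Plus 12 days in December

Day of year: 347


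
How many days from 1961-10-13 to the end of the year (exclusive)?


Day of year: 286 of 365
Remaining = 365 - 286

79 days


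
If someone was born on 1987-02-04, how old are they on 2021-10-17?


Birth: 1987-02-04
Reference: 2021-10-17
Year difference: 2021 - 1987 = 34

34 years old


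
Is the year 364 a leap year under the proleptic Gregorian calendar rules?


Gregorian leap year rule: divisible by 4, but not by 100, unless also by 400.
364 is divisible by 4 but not 100 -> leap year

Yes


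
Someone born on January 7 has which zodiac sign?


Date: January 7
Conventional tropical zodiac dates: Capricorn from December 22 onward; Aquarius starts January 20
January 7 falls within the Capricorn range

Capricorn


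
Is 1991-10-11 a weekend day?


Anchor: Jan 1, 1991. With p = 1991 - 1 = 1990: (p + p//4 - p//100 + p//400) mod 7 = (1990 + 497 - 19 + 4) mod 7 = 2472 mod 7 = 1 -> Tuesday (Mon=0 ... Sun=6)
Day of year: 284; offset = 283
Weekday index = (1 + 283) mod 7 = 4 -> Friday
Weekend days: Saturday, Sunday

No


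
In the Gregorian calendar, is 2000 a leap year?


Gregorian leap year rule: divisible by 4, but not by 100, unless also by 400.
2000 is divisible by 400 -> leap year

Yes


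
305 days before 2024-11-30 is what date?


Start: 2024-11-30, subtract 305 days
Back 30 days from November 30 reaches October 31, 2024 -> 275 left
October 2024 has 31 days -> back to September 30, 2024 -> 244 left
September 2024 has 30 days -> back to August 31, 2024 -> 214 left
August 2024 has 31 days -> back to July 31, 2024 -> 183 left
July 2024 has 31 days -> back to June 30, 2024 -> 152 left
June 2024 has 30 days -> back to May 31, 2024 -> 122 left
May 2024 has 31 days -> back to April 30, 2024 -> 91 left
April 2024 has 30 days -> back to March 31, 2024 -> 61 left
March 2024 has 31 days -> back to February 29, 2024 -> 30 left
February 2024 has 29 days -> back to January 31, 2024 -> 1 left
January 2024: 31 - 1 = 30 -> lands on January 30

Result: 2024-01-30


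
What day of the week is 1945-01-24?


Date: January 24, 1945
Anchor: Jan 1, 1945. With p = 1945 - 1 = 1944: (p + p//4 - p//100 + p//400) mod 7 = (1944 + 486 - 19 + 4) mod 7 = 2415 mod 7 = 0 -> Monday (Mon=0 ... Sun=6)
Days into year = 24 - 1 = 23
Weekday index = (0 + 23) mod 7 = 2

Day of the week: Wednesday


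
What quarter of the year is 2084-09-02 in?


Month: September (month 9)
Q1: Jan-Mar, Q2: Apr-Jun, Q3: Jul-Sep, Q4: Oct-Dec

Q3


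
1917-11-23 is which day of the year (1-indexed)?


Date: November 23, 1917
Days in months 1 through 10: 304
Plus 23 days in November

Day of year: 327


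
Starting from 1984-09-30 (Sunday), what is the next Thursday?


Current: Sunday
Target: Thursday
Days ahead: 4

Next Thursday: 1984-10-04


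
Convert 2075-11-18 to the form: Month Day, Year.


ISO 2075-11-18 parses as year=2075, month=11, day=18
Month 11 -> November

November 18, 2075


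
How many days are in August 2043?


August 2043

31 days


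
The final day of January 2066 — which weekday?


January 2066 has 31 days
Anchor: Jan 1, 2066. With p = 2066 - 1 = 2065: (p + p//4 - p//100 + p//400) mod 7 = (2065 + 516 - 20 + 5) mod 7 = 2566 mod 7 = 4 -> Friday (Mon=0 ... Sun=6)
January 1 is the anchor itself -> Friday
Last day offset: 31 - 1 = 30 days
Weekday index = (4 + 30) mod 7 = 6

Sunday, January 31


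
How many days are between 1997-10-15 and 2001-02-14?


From 1997-10-15 to 2001-02-14
1997-10-15: days before October = 31 + 28 + 31 + 30 + 31 + 30 + 31 + 31 + 30 = 273 (1997 is not a leap year); day of year = 273 + 15 = 288
2001-02-14: days before February = 31; day of year = 31 + 14 = 45
Rest of 1997: 365 - 288 = 77
Full years 1998 (365), 1999 (365), 2000 (366): 1096
Total = 77 + 1096 + 45 = 1218

1218 days


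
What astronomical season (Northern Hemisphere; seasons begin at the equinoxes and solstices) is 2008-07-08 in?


Date: July 8
Astronomical Summer (approx.; exact equinox/solstice day varies by year): June 21 to September 21
July 8 falls within the Summer window

Summer


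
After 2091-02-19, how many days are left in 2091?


Day of year: 50 of 365
Remaining = 365 - 50

315 days


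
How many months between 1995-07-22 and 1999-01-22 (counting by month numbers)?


From July 1995 to January 1999
4 years * 12 = 48 months, minus 6 months = 42

42 months


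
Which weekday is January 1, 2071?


Target: January 1, 2071
Anchor: Jan 1, 2071. With p = 2071 - 1 = 2070: (p + p//4 - p//100 + p//400) mod 7 = (2070 + 517 - 20 + 5) mod 7 = 2572 mod 7 = 3 -> Thursday (Mon=0 ... Sun=6)
Offset from anchor: 0 days
Weekday index = (3 + 0) mod 7 = 3

Thursday


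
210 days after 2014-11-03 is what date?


Start: 2014-11-03, add 210 days
November 2014 has 30 days: 30 - 3 = 27 days to November 30 -> 183 left
December 2014 has 31 days -> 152 left
January 2015 has 31 days -> 121 left
February 2015 has 28 days -> 93 left
March 2015 has 31 days -> 62 left
April 2015 has 30 days -> 32 left
May 2015 has 31 days -> 1 left
June 2015: 1 <= 30 -> lands on June 1

Result: 2015-06-01


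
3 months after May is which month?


May is month 5
5 + 3 = 8

August


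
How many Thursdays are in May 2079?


May 2079 has 31 days
Anchor: Jan 1, 2079. With p = 2079 - 1 = 2078: (p + p//4 - p//100 + p//400) mod 7 = (2078 + 519 - 20 + 5) mod 7 = 2582 mod 7 = 6 -> Sunday (Mon=0 ... Sun=6)
Days before May (Jan-Apr): 120; May 1 index = (6 + 120) mod 7 = 0 -> Monday
First Thursday is May 4
Thursdays: 4, 11, 18, 25

4 Thursdays


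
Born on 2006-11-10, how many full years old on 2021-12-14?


Birth: 2006-11-10
Reference: 2021-12-14
Year difference: 2021 - 2006 = 15

15 years old


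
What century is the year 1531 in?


Century = (year - 1) // 100 + 1
= (1531 - 1) // 100 + 1
= 1530 // 100 + 1
= 15 + 1

16th century


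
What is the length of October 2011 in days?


October 2011

31 days


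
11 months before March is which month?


March is month 3
3 - 11 = -8; wrap: -8 + 12 = 4

April


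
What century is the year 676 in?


Century = (year - 1) // 100 + 1
= (676 - 1) // 100 + 1
= 675 // 100 + 1
= 6 + 1

7th century


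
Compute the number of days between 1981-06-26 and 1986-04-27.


From 1981-06-26 to 1986-04-27
1981-06-26: days before June = 31 + 28 + 31 + 30 + 31 = 151 (1981 is not a leap year); day of year = 151 + 26 = 177
1986-04-27: days before April = 31 + 28 + 31 = 90 (1986 is not a leap year); day of year = 90 + 27 = 117
Rest of 1981: 365 - 177 = 188
Full years 1982 (365), 1983 (365), 1984 (366), 1985 (365): 1461
Total = 188 + 1461 + 117 = 1766

1766 days


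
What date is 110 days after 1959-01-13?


Start: 1959-01-13, add 110 days
January 1959 has 31 days: 31 - 13 = 18 days to January 31 -> 92 left
February 1959 has 28 days -> 64 left
March 1959 has 31 days -> 33 left
April 1959 has 30 days -> 3 left
May 1959: 3 <= 31 -> lands on May 3

Result: 1959-05-03


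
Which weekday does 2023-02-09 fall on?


Date: February 9, 2023
Anchor: Jan 1, 2023. With p = 2023 - 1 = 2022: (p + p//4 - p//100 + p//400) mod 7 = (2022 + 505 - 20 + 5) mod 7 = 2512 mod 7 = 6 -> Sunday (Mon=0 ... Sun=6)
Days before February (Jan): 31; offset = 31 + 9 - 1 = 39
Weekday index = (6 + 39) mod 7 = 3

Day of the week: Thursday


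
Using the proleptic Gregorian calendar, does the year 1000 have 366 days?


Gregorian leap year rule: divisible by 4, but not by 100, unless also by 400.
1000 is divisible by 100 but not 400 -> not a leap year

No


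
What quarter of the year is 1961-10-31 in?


Month: October (month 10)
Q1: Jan-Mar, Q2: Apr-Jun, Q3: Jul-Sep, Q4: Oct-Dec

Q4


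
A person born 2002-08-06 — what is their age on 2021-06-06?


Birth: 2002-08-06
Reference: 2021-06-06
Year difference: 2021 - 2002 = 19
Birthday not yet reached in 2021, subtract 1

18 years old


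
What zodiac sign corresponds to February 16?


Date: February 16
Conventional tropical zodiac dates: Aquarius from January 20 onward; Pisces starts February 19
February 16 falls within the Aquarius range

Aquarius
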